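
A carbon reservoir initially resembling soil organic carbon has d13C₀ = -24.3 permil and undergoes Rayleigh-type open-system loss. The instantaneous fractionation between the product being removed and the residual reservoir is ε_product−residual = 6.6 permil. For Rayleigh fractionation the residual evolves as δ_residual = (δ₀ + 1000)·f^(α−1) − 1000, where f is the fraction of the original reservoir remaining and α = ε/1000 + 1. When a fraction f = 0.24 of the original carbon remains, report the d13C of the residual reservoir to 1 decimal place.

Rayleigh residual: δ_res = (δ₀ + 1000)·f^(α−1) − 1000
α = ε/1000 + 1 = 1.00660, so α − 1 = 0.00660
f^(α−1) = 0.24^(0.00660) = 0.990625
δ_res = (-24.3 + 1000) × 0.990625 − 1000 = 966.553 − 1000 = -33.45 permil

-33.4 permil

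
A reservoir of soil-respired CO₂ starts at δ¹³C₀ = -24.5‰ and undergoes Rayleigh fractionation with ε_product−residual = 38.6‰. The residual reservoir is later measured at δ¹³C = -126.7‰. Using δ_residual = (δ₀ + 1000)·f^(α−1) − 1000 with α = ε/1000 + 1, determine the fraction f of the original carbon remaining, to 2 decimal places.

α − 1 = ε/1000 = 0.0386
(δ_res + 1000)/(δ₀ + 1000) = (-126.7 + 1000)/(-24.5 + 1000) = 873.3/975.5 = 0.895233
f = 0.895233^(1/0.0386) = exp(ln(0.895233)/0.0386) = exp(-0.11067/0.0386)
f = exp(-2.8671) = 0.0569

0.06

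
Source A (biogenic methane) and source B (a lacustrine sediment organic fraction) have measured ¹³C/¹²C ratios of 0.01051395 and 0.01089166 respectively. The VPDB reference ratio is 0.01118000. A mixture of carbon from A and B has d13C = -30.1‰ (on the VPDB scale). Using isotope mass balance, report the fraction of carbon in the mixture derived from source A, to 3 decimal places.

0.128

δ_A = (0.01051395/0.01118000 − 1)×1000 = (0.940425 − 1)×1000 = -59.575‰
δ_B = (0.01089166/0.01118000 − 1)×1000 = (0.974209 − 1)×1000 = -25.791‰
f_A = (δ_mix − δ_B)/(δ_A − δ_B) = (-30.1 − (-25.791))/(-59.575 − (-25.791))
f_A = -4.309 / -33.784 = 0.1276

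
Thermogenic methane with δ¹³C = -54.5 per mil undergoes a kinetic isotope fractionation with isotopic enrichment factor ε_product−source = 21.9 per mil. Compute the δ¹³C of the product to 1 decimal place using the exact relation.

To first order, δ_product ≈ δ_source + ε = -32.6 per mil.
Exactly, δ_product = (δ_source + 1000)·(ε/1000 + 1) − 1000.
δ_product = (-54.5 + 1000) × (21.9/1000 + 1) − 1000
δ_product = -33.79 per mil

-33.8 per mil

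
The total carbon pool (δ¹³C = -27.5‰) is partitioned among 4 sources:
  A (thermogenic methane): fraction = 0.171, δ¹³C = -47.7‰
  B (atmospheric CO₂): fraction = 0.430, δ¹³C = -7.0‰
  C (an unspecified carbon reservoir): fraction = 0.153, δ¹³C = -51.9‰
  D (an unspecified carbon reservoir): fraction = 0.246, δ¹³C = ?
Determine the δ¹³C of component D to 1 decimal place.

-34.1‰

Isotope mass balance: δ_bulk = Σ fᵢ·δᵢ.
-27.5 = 0.171×(-47.7) + 0.430×(-7.0) + 0.153×(-51.9) + 0.246×δ_D
0.246·δ_D = -27.5 − (-19.107) = -8.393
δ_D = -8.393 / 0.246 = -34.12‰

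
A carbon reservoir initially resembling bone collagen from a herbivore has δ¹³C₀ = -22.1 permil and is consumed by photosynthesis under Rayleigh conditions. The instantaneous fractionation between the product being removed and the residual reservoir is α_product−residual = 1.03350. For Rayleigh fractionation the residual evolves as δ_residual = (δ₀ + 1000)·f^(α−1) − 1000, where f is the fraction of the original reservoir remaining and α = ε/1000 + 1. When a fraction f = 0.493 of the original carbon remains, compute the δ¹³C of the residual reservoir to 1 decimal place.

Rayleigh residual: δ_res = (δ₀ + 1000)·f^(α−1) − 1000
α − 1 = 0.03350
f^(α−1) = 0.493^(0.03350) = 0.976586
δ_res = (-22.1 + 1000) × 0.976586 − 1000 = 955.003 − 1000 = -45.00 permil

-45.0 permil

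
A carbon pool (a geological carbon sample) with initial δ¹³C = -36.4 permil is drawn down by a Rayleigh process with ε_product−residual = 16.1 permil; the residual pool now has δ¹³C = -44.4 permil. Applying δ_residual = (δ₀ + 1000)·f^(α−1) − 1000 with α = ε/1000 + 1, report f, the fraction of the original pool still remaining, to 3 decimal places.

0.596

α − 1 = ε/1000 = 0.0161
(δ_res + 1000)/(δ₀ + 1000) = (-44.4 + 1000)/(-36.4 + 1000) = 955.6/963.6 = 0.991698
f = 0.991698^(1/0.0161) = exp(ln(0.991698)/0.0161) = exp(-0.00834/0.0161)
f = exp(-0.5178) = 0.5958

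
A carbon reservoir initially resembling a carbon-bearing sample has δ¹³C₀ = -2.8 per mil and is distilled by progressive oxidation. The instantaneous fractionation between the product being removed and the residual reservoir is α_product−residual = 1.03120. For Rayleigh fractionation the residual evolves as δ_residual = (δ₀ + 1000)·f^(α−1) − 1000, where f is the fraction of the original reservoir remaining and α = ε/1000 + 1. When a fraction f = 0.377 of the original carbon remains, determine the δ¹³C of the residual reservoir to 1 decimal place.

-32.7 per mil

Rayleigh residual: δ_res = (δ₀ + 1000)·f^(α−1) − 1000
α − 1 = 0.03120
f^(α−1) = 0.377^(0.03120) = 0.970023
δ_res = (-2.8 + 1000) × 0.970023 − 1000 = 967.307 − 1000 = -32.69 per mil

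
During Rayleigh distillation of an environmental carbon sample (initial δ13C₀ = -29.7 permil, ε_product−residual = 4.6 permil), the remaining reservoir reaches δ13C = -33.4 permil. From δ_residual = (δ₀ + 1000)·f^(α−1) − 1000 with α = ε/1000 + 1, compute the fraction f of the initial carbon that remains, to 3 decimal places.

0.436

α − 1 = ε/1000 = 0.0046
(δ_res + 1000)/(δ₀ + 1000) = (-33.4 + 1000)/(-29.7 + 1000) = 966.6/970.3 = 0.996187
f = 0.996187^(1/0.0046) = exp(ln(0.996187)/0.0046) = exp(-0.00382/0.0046)
f = exp(-0.8306) = 0.4358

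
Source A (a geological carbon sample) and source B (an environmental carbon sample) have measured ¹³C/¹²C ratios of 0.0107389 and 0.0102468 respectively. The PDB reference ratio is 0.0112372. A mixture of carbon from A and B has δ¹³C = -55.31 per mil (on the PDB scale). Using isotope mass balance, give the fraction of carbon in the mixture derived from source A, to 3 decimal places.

0.750

δ_A = (0.0107389/0.0112372 − 1)×1000 = (0.955656 − 1)×1000 = -44.344 per mil
δ_B = (0.0102468/0.0112372 − 1)×1000 = (0.911864 − 1)×1000 = -88.136 per mil
f_A = (δ_mix − δ_B)/(δ_A − δ_B) = (-55.31 − (-88.136))/(-44.344 − (-88.136))
f_A = 32.826 / 43.792 = 0.7496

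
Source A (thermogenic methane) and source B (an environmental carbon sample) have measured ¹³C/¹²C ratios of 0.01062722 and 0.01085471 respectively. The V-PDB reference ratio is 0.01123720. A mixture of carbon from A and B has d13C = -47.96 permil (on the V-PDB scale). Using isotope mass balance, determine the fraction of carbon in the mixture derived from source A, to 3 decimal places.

δ_A = (0.01062722/0.01123720 − 1)×1000 = (0.945718 − 1)×1000 = -54.282 permil
δ_B = (0.01085471/0.01123720 − 1)×1000 = (0.965962 − 1)×1000 = -34.038 permil
f_A = (δ_mix − δ_B)/(δ_A − δ_B) = (-47.96 − (-34.038))/(-54.282 − (-34.038))
f_A = -13.922 / -20.244 = 0.6877

0.688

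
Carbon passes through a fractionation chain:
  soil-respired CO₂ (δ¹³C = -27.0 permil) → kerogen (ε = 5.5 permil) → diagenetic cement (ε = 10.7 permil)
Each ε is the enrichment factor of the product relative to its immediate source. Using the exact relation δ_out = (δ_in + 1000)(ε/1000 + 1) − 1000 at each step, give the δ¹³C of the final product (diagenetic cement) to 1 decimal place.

-11.2 permil

step 1: δ = (-27.00 + 1000)·(5.5/1000 + 1) − 1000 = -21.65 permil
step 2: δ = (-21.65 + 1000)·(10.7/1000 + 1) − 1000 = -11.18 permil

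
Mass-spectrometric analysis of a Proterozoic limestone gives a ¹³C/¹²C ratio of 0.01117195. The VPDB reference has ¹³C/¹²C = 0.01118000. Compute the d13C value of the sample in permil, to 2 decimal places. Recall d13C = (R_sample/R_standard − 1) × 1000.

-0.72 permil

d13C = (R_sample / R_standard − 1) × 1000
R_sample / R_standard = 0.01117195 / 0.01118000 = 0.999280
d13C = (0.999280 − 1) × 1000 = -0.720 permil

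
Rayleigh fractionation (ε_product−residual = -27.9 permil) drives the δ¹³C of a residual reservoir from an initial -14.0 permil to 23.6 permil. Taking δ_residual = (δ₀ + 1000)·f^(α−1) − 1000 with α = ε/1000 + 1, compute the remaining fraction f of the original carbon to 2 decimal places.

α − 1 = ε/1000 = -0.0279
(δ_res + 1000)/(δ₀ + 1000) = (23.6 + 1000)/(-14.0 + 1000) = 1023.6/986.0 = 1.038134
f = 1.038134^(1/-0.0279) = exp(ln(1.038134)/-0.0279) = exp(0.03742/-0.0279)
f = exp(-1.3414) = 0.2615

0.26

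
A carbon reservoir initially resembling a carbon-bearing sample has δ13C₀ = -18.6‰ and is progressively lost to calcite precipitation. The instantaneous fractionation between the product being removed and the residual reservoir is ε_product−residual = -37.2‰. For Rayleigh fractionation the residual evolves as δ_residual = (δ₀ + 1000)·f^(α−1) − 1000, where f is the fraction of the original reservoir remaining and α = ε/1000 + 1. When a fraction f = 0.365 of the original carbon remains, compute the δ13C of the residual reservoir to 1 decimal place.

Rayleigh residual: δ_res = (δ₀ + 1000)·f^(α−1) − 1000
α = ε/1000 + 1 = 0.96280, so α − 1 = -0.03720
f^(α−1) = 0.365^(-0.03720) = 1.038204
δ_res = (-18.6 + 1000) × 1.038204 − 1000 = 1018.893 − 1000 = 18.89‰

18.9‰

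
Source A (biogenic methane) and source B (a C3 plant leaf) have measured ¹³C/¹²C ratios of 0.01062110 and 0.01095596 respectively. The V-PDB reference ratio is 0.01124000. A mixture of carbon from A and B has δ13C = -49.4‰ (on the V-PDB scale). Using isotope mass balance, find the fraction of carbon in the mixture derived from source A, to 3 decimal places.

0.810

δ_A = (0.01062110/0.01124000 − 1)×1000 = (0.944938 − 1)×1000 = -55.062‰
δ_B = (0.01095596/0.01124000 − 1)×1000 = (0.974730 − 1)×1000 = -25.270‰
f_A = (δ_mix − δ_B)/(δ_A − δ_B) = (-49.4 − (-25.270))/(-55.062 − (-25.270))
f_A = -24.130 / -29.792 = 0.8099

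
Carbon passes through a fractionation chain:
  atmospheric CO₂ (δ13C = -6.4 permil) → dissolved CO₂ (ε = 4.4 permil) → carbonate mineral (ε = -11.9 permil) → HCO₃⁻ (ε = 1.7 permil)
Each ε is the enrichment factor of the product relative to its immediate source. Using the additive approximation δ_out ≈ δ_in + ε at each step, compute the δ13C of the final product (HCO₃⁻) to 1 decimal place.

step 1: δ ≈ -6.4 + (4.4) = -2.0 permil
step 2: δ ≈ -2.0 + (-11.9) = -13.9 permil
step 3: δ ≈ -13.9 + (1.7) = -12.2 permil

-12.2 permil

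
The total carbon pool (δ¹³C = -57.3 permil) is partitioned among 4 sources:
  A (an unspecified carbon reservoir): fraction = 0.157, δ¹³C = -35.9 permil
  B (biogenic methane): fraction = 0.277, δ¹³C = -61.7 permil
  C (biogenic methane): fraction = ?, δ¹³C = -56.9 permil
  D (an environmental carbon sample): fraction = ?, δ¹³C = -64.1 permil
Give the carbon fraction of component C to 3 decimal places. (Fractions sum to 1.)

0.237

Let f_C and f_D be the unknown fractions; fractions sum to 1 so f_C + f_D = 0.566.
Mass balance: Σ fᵢ·δᵢ = δ_bulk ⇒ f_C·(-56.9) + f_D·(-64.1) = -57.3 − (-22.727) = -34.573
Substitute f_D = 0.566 − f_C:
f_C·(-56.9 − -64.1) = -34.573 − 0.566×(-64.1) = 1.708
f_C = 1.708 / 7.2 = 0.2372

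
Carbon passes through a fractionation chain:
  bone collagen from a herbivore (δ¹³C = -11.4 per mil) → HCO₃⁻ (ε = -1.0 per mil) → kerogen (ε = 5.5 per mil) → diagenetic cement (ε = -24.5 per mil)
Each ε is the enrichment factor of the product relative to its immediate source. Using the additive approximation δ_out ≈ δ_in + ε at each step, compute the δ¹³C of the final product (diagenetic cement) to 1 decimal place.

-31.4 per mil

step 1: δ ≈ -11.4 + (-1.0) = -12.4 per mil
step 2: δ ≈ -12.4 + (5.5) = -6.9 per mil
step 3: δ ≈ -6.9 + (-24.5) = -31.4 per mil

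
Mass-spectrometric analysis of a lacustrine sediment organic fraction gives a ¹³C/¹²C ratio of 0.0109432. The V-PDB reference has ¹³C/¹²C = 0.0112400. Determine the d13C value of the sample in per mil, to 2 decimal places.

-26.41 per mil

d13C = (R_sample / R_standard − 1) × 1000
R_sample / R_standard = 0.0109432 / 0.0112400 = 0.973594
d13C = (0.973594 − 1) × 1000 = -26.406 per mil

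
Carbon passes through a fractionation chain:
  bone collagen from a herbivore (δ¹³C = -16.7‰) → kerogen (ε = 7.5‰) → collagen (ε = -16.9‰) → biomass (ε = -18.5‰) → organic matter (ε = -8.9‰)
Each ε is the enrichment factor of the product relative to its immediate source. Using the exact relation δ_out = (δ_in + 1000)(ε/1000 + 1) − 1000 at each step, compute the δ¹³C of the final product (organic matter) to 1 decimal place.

step 1: δ = (-16.70 + 1000)·(7.5/1000 + 1) − 1000 = -9.33‰
step 2: δ = (-9.33 + 1000)·(-16.9/1000 + 1) − 1000 = -26.07‰
step 3: δ = (-26.07 + 1000)·(-18.5/1000 + 1) − 1000 = -44.09‰
step 4: δ = (-44.09 + 1000)·(-8.9/1000 + 1) − 1000 = -52.59‰

-52.6‰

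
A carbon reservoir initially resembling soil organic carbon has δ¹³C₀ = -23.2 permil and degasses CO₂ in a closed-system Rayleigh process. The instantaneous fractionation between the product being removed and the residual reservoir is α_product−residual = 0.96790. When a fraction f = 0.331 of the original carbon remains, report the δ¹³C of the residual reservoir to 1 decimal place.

12.1 permil

Rayleigh residual: δ_res = (δ₀ + 1000)·f^(α−1) − 1000
α − 1 = -0.03210
f^(α−1) = 0.331^(-0.03210) = 1.036128
δ_res = (-23.2 + 1000) × 1.036128 − 1000 = 1012.090 − 1000 = 12.09 permil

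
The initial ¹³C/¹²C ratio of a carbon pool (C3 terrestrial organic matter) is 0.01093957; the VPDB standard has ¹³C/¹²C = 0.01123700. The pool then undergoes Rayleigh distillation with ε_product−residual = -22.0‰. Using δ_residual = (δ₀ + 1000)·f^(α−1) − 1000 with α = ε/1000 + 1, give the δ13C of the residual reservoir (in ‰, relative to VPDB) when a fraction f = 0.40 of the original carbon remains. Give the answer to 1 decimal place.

-6.6‰

δ₀ = (0.01093957/0.01123700 − 1)×1000 = (0.973531 − 1)×1000 = -26.469‰
α − 1 = ε/1000 = -0.0220
f^(α−1) = 0.40^(-0.0220) = 1.020363
δ_res = (-26.469 + 1000) × 1.020363 − 1000 = 993.355 − 1000 = -6.64‰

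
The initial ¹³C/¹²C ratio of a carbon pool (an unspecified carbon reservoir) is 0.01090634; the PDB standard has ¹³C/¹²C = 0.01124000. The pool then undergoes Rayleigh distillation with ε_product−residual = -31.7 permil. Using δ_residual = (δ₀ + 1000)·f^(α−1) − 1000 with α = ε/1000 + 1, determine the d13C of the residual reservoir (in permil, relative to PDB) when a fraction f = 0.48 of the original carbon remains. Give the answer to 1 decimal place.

δ₀ = (0.01090634/0.01124000 − 1)×1000 = (0.970315 − 1)×1000 = -29.685 permil
α − 1 = ε/1000 = -0.0317
f^(α−1) = 0.48^(-0.0317) = 1.023540
δ_res = (-29.685 + 1000) × 1.023540 − 1000 = 993.156 − 1000 = -6.84 permil

-6.8 permil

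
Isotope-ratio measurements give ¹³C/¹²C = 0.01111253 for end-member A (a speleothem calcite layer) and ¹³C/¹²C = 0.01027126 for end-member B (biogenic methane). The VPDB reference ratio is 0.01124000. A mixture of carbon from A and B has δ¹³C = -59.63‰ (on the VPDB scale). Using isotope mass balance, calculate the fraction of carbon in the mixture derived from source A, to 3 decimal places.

δ_A = (0.01111253/0.01124000 − 1)×1000 = (0.988659 − 1)×1000 = -11.341‰
δ_B = (0.01027126/0.01124000 − 1)×1000 = (0.913813 − 1)×1000 = -86.187‰
f_A = (δ_mix − δ_B)/(δ_A − δ_B) = (-59.63 − (-86.187))/(-11.341 − (-86.187))
f_A = 26.557 / 74.846 = 0.3548

0.355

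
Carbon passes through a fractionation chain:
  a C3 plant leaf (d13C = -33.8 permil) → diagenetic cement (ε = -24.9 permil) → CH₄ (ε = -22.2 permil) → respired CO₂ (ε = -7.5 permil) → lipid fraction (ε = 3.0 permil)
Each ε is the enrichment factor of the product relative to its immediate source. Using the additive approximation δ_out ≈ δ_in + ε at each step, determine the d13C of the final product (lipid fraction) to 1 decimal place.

step 1: δ ≈ -33.8 + (-24.9) = -58.7 permil
step 2: δ ≈ -58.7 + (-22.2) = -80.9 permil
step 3: δ ≈ -80.9 + (-7.5) = -88.4 permil
step 4: δ ≈ -88.4 + (3.0) = -85.4 permil

-85.4 permil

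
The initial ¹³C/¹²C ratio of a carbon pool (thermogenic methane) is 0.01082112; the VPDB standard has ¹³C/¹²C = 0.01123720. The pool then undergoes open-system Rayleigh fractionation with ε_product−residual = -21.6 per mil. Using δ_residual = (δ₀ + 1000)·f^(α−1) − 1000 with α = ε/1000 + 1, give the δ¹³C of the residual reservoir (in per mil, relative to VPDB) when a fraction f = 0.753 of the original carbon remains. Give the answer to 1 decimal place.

δ₀ = (0.01082112/0.01123720 − 1)×1000 = (0.962973 − 1)×1000 = -37.027 per mil
α − 1 = ε/1000 = -0.0216
f^(α−1) = 0.753^(-0.0216) = 1.006147
δ_res = (-37.027 + 1000) × 1.006147 − 1000 = 968.892 − 1000 = -31.11 per mil

-31.1 per mil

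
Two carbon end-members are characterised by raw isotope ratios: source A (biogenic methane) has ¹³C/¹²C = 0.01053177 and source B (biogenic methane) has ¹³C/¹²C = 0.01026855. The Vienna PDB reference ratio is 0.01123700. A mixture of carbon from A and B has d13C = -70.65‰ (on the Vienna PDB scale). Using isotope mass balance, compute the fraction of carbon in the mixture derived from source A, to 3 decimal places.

0.663

δ_A = (0.01053177/0.01123700 − 1)×1000 = (0.937240 − 1)×1000 = -62.760‰
δ_B = (0.01026855/0.01123700 − 1)×1000 = (0.913816 − 1)×1000 = -86.184‰
f_A = (δ_mix − δ_B)/(δ_A − δ_B) = (-70.65 − (-86.184))/(-62.760 − (-86.184))
f_A = 15.534 / 23.424 = 0.6632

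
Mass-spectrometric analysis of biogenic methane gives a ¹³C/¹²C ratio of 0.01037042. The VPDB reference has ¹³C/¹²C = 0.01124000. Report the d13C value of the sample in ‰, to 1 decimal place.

d13C = (R_sample / R_standard − 1) × 1000
R_sample / R_standard = 0.01037042 / 0.01124000 = 0.922635
d13C = (0.922635 − 1) × 1000 = -77.36‰

-77.4‰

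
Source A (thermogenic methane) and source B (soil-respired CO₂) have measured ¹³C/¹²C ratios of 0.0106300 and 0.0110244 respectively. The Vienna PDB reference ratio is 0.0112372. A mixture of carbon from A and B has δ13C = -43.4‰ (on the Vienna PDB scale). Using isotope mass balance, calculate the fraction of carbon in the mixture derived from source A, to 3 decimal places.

δ_A = (0.0106300/0.0112372 − 1)×1000 = (0.945965 − 1)×1000 = -54.035‰
δ_B = (0.0110244/0.0112372 − 1)×1000 = (0.981063 − 1)×1000 = -18.937‰
f_A = (δ_mix − δ_B)/(δ_A − δ_B) = (-43.4 − (-18.937))/(-54.035 − (-18.937))
f_A = -24.463 / -35.098 = 0.6970

0.697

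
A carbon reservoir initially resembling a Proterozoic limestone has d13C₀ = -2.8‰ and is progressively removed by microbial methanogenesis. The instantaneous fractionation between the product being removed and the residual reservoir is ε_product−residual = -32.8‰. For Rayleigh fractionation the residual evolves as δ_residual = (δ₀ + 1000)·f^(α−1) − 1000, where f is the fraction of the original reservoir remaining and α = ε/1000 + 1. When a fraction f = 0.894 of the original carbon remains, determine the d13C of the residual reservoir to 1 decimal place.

0.9‰

Rayleigh residual: δ_res = (δ₀ + 1000)·f^(α−1) − 1000
α = ε/1000 + 1 = 0.96720, so α − 1 = -0.03280
f^(α−1) = 0.894^(-0.03280) = 1.003682
δ_res = (-2.8 + 1000) × 1.003682 − 1000 = 1000.872 − 1000 = 0.87‰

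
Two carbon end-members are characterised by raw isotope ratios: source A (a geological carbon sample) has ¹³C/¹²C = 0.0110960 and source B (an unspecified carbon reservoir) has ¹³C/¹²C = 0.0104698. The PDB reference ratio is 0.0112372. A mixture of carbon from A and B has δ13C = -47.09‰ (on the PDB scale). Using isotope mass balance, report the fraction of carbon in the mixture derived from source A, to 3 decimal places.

δ_A = (0.0110960/0.0112372 − 1)×1000 = (0.987435 − 1)×1000 = -12.565‰
δ_B = (0.0104698/0.0112372 − 1)×1000 = (0.931709 − 1)×1000 = -68.291‰
f_A = (δ_mix − δ_B)/(δ_A − δ_B) = (-47.09 − (-68.291))/(-12.565 − (-68.291))
f_A = 21.201 / 55.726 = 0.3805

0.380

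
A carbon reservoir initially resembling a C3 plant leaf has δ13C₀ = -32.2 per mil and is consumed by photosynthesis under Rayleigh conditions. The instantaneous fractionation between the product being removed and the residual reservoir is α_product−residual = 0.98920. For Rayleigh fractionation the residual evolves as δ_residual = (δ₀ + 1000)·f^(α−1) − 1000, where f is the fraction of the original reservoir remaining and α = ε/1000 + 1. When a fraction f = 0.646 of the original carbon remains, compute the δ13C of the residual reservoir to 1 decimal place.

Rayleigh residual: δ_res = (δ₀ + 1000)·f^(α−1) − 1000
α − 1 = -0.01080
f^(α−1) = 0.646^(-0.01080) = 1.004730
δ_res = (-32.2 + 1000) × 1.004730 − 1000 = 972.378 − 1000 = -27.62 per mil

-27.6 per mil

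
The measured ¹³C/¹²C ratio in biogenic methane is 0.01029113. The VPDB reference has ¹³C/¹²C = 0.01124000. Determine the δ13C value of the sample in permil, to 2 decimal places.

-84.42 permil

δ13C = (R_sample / R_standard − 1) × 1000
R_sample / R_standard = 0.01029113 / 0.01124000 = 0.915581
δ13C = (0.915581 − 1) × 1000 = -84.419 permil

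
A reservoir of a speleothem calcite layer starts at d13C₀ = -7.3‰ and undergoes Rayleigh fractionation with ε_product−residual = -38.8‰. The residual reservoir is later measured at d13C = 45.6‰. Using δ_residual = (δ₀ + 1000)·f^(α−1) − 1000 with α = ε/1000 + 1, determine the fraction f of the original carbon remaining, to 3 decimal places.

α − 1 = ε/1000 = -0.0388
(δ_res + 1000)/(δ₀ + 1000) = (45.6 + 1000)/(-7.3 + 1000) = 1045.6/992.7 = 1.053289
f = 1.053289^(1/-0.0388) = exp(ln(1.053289)/-0.0388) = exp(0.05192/-0.0388)
f = exp(-1.3381) = 0.2623

0.262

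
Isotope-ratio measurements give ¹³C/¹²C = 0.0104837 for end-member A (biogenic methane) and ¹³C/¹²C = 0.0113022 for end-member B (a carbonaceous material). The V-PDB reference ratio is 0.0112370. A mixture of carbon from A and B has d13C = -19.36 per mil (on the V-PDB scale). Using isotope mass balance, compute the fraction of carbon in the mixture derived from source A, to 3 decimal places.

0.345

δ_A = (0.0104837/0.0112370 − 1)×1000 = (0.932963 − 1)×1000 = -67.037 per mil
δ_B = (0.0113022/0.0112370 − 1)×1000 = (1.005802 − 1)×1000 = 5.802 per mil
f_A = (δ_mix − δ_B)/(δ_A − δ_B) = (-19.36 − (5.802))/(-67.037 − (5.802))
f_A = -25.162 / -72.840 = 0.3454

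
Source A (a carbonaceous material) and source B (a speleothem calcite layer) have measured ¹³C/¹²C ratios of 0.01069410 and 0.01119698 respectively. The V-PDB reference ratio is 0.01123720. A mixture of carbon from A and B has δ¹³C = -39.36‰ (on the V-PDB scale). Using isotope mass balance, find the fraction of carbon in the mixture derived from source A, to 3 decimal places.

δ_A = (0.01069410/0.01123720 − 1)×1000 = (0.951669 − 1)×1000 = -48.331‰
δ_B = (0.01119698/0.01123720 − 1)×1000 = (0.996421 − 1)×1000 = -3.579‰
f_A = (δ_mix − δ_B)/(δ_A − δ_B) = (-39.36 − (-3.579))/(-48.331 − (-3.579))
f_A = -35.781 / -44.751 = 0.7995

0.800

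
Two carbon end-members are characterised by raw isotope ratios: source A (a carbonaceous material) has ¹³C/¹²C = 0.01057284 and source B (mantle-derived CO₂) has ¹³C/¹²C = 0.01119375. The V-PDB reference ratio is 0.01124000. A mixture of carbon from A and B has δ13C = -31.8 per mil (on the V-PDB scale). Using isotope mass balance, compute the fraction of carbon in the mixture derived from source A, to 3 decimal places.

δ_A = (0.01057284/0.01124000 − 1)×1000 = (0.940644 − 1)×1000 = -59.356 per mil
δ_B = (0.01119375/0.01124000 − 1)×1000 = (0.995885 − 1)×1000 = -4.115 per mil
f_A = (δ_mix − δ_B)/(δ_A − δ_B) = (-31.8 − (-4.115))/(-59.356 − (-4.115))
f_A = -27.685 / -55.241 = 0.5012

0.501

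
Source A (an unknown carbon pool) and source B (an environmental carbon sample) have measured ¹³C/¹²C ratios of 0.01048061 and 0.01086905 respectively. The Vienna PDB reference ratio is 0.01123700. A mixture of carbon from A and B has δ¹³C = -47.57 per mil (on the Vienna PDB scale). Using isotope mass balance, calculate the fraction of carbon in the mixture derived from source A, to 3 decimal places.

0.429

δ_A = (0.01048061/0.01123700 − 1)×1000 = (0.932688 − 1)×1000 = -67.312 per mil
δ_B = (0.01086905/0.01123700 − 1)×1000 = (0.967255 − 1)×1000 = -32.745 per mil
f_A = (δ_mix − δ_B)/(δ_A − δ_B) = (-47.57 − (-32.745))/(-67.312 − (-32.745))
f_A = -14.825 / -34.568 = 0.4289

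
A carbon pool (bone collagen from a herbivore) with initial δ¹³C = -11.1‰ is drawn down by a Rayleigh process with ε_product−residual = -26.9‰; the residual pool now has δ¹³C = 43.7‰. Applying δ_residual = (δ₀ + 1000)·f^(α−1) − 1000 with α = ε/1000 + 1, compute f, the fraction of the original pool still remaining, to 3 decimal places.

0.135

α − 1 = ε/1000 = -0.0269
(δ_res + 1000)/(δ₀ + 1000) = (43.7 + 1000)/(-11.1 + 1000) = 1043.7/988.9 = 1.055415
f = 1.055415^(1/-0.0269) = exp(ln(1.055415)/-0.0269) = exp(0.05393/-0.0269)
f = exp(-2.0050) = 0.1347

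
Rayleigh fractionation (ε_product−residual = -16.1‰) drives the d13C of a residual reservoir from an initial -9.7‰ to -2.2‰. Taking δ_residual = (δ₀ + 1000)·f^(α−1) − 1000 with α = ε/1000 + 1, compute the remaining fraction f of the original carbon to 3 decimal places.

α − 1 = ε/1000 = -0.0161
(δ_res + 1000)/(δ₀ + 1000) = (-2.2 + 1000)/(-9.7 + 1000) = 997.8/990.3 = 1.007573
f = 1.007573^(1/-0.0161) = exp(ln(1.007573)/-0.0161) = exp(0.00754/-0.0161)
f = exp(-0.4686) = 0.6259

0.626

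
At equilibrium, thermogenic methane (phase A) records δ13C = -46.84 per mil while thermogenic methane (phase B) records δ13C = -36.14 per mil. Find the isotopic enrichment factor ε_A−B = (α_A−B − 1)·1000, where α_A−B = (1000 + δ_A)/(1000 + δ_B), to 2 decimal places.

α_A−B = (1000 + -46.84) / (1000 + -36.14) = 953.16 / 963.86 = 0.988899
ε_A−B = (0.988899 − 1) × 1000 = -11.101 per mil
(The approximation ε ≈ δ_A − δ_B would give -10.70 per mil.)

-11.10 per mil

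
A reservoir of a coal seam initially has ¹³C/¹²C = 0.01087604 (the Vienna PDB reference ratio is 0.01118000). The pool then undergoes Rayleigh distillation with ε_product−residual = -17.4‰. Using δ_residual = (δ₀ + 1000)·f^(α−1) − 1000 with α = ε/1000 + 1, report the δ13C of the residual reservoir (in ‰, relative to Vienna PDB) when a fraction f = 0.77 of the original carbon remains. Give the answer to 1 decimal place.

δ₀ = (0.01087604/0.01118000 − 1)×1000 = (0.972812 − 1)×1000 = -27.188‰
α − 1 = ε/1000 = -0.0174
f^(α−1) = 0.77^(-0.0174) = 1.004558
δ_res = (-27.188 + 1000) × 1.004558 − 1000 = 977.246 − 1000 = -22.75‰

-22.8‰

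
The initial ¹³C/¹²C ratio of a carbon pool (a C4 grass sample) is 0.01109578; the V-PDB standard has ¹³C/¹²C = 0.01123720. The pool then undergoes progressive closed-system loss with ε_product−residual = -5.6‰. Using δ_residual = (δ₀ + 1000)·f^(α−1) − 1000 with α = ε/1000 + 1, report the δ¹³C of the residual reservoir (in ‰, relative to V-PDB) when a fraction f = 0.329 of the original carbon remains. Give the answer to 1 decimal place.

-6.4‰

δ₀ = (0.01109578/0.01123720 − 1)×1000 = (0.987415 − 1)×1000 = -12.585‰
α − 1 = ε/1000 = -0.0056
f^(α−1) = 0.329^(-0.0056) = 1.006245
δ_res = (-12.585 + 1000) × 1.006245 − 1000 = 993.581 − 1000 = -6.42‰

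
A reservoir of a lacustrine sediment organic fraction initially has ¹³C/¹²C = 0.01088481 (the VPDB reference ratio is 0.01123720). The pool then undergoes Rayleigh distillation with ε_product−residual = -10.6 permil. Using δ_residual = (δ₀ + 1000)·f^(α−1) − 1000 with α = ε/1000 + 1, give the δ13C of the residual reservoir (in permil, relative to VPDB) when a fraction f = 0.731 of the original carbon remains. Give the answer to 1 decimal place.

δ₀ = (0.01088481/0.01123720 − 1)×1000 = (0.968641 − 1)×1000 = -31.359 permil
α − 1 = ε/1000 = -0.0106
f^(α−1) = 0.731^(-0.0106) = 1.003327
δ_res = (-31.359 + 1000) × 1.003327 − 1000 = 971.863 − 1000 = -28.14 permil

-28.1 permil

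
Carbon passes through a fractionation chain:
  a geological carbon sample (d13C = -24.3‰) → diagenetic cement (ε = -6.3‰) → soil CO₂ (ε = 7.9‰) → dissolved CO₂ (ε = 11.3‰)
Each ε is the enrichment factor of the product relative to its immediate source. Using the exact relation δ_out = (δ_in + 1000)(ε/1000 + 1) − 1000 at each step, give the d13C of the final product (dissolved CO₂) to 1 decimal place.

-11.7‰

step 1: δ = (-24.30 + 1000)·(-6.3/1000 + 1) − 1000 = -30.45‰
step 2: δ = (-30.45 + 1000)·(7.9/1000 + 1) − 1000 = -22.79‰
step 3: δ = (-22.79 + 1000)·(11.3/1000 + 1) − 1000 = -11.74‰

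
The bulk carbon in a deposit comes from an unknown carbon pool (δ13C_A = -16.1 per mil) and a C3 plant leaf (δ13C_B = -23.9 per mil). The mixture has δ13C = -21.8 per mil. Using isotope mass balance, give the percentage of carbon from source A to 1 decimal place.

26.9%

δ_mix = f_A·δ_A + (1 − f_A)·δ_B  ⇒  f_A = (δ_mix − δ_B)/(δ_A − δ_B)
f_A = (-21.8 − (-23.9)) / (-16.1 − (-23.9))
f_A = 2.1 / 7.8 = 0.2692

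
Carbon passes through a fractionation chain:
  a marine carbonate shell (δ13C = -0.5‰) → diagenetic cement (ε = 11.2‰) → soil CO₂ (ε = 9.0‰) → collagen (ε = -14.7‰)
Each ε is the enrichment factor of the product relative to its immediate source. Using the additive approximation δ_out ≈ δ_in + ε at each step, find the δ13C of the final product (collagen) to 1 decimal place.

step 1: δ ≈ -0.5 + (11.2) = 10.7‰
step 2: δ ≈ 10.7 + (9.0) = 19.7‰
step 3: δ ≈ 19.7 + (-14.7) = 5.0‰

5.0‰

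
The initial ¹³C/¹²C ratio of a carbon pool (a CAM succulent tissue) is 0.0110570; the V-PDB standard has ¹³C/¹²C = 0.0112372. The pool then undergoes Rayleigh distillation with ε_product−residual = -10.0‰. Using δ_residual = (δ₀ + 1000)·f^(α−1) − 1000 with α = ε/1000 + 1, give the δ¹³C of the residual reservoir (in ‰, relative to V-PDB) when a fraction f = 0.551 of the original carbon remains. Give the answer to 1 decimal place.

δ₀ = (0.0110570/0.0112372 − 1)×1000 = (0.983964 − 1)×1000 = -16.036‰
α − 1 = ε/1000 = -0.0100
f^(α−1) = 0.551^(-0.0100) = 1.005978
δ_res = (-16.036 + 1000) × 1.005978 − 1000 = 989.846 − 1000 = -10.15‰

-10.2‰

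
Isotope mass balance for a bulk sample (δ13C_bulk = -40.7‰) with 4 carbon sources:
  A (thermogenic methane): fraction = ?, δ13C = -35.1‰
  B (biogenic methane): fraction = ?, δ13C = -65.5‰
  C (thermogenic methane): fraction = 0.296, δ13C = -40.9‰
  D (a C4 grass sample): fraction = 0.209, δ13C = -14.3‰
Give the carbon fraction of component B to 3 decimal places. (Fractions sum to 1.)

Let f_B and f_A be the unknown fractions; fractions sum to 1 so f_B + f_A = 0.495.
Mass balance: Σ fᵢ·δᵢ = δ_bulk ⇒ f_B·(-65.5) + f_A·(-35.1) = -40.7 − (-15.095) = -25.605
Substitute f_A = 0.495 − f_B:
f_B·(-65.5 − -35.1) = -25.605 − 0.495×(-35.1) = -8.230
f_B = -8.230 / -30.4 = 0.2707

0.271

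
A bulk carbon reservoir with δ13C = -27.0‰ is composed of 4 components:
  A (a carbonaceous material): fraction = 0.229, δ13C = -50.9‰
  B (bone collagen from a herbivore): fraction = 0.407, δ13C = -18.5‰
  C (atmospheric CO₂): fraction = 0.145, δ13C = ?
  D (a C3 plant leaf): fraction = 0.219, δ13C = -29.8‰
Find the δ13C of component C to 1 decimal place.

Isotope mass balance: δ_bulk = Σ fᵢ·δᵢ.
-27.0 = 0.229×(-50.9) + 0.407×(-18.5) + 0.145×δ_C + 0.219×(-29.8)
0.145·δ_C = -27.0 − (-25.712) = -1.288
δ_C = -1.288 / 0.145 = -8.88‰

-8.9‰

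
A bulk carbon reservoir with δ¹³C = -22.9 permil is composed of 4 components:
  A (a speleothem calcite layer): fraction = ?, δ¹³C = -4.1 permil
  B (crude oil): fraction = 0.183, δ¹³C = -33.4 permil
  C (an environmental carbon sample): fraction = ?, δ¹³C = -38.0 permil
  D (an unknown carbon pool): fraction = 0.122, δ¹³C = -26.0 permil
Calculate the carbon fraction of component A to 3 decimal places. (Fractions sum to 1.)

0.377

Let f_A and f_C be the unknown fractions; fractions sum to 1 so f_A + f_C = 0.695.
Mass balance: Σ fᵢ·δᵢ = δ_bulk ⇒ f_A·(-4.1) + f_C·(-38.0) = -22.9 − (-9.284) = -13.616
Substitute f_C = 0.695 − f_A:
f_A·(-4.1 − -38.0) = -13.616 − 0.695×(-38.0) = 12.794
f_A = 12.794 / 33.9 = 0.3774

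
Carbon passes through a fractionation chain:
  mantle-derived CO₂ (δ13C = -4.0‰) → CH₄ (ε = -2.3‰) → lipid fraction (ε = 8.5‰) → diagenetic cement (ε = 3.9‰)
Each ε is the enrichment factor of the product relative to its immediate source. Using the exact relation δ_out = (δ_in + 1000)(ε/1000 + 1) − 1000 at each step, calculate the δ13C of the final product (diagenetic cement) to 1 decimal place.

step 1: δ = (-4.00 + 1000)·(-2.3/1000 + 1) − 1000 = -6.29‰
step 2: δ = (-6.29 + 1000)·(8.5/1000 + 1) − 1000 = 2.16‰
step 3: δ = (2.16 + 1000)·(3.9/1000 + 1) − 1000 = 6.06‰

6.1‰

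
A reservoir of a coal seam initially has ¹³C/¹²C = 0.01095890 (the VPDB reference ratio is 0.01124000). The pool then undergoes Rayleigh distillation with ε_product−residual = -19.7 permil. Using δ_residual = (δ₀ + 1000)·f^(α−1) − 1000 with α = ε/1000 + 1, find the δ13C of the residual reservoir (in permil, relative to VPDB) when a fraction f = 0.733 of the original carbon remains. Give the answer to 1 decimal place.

-19.0 permil

δ₀ = (0.01095890/0.01124000 − 1)×1000 = (0.974991 − 1)×1000 = -25.009 permil
α − 1 = ε/1000 = -0.0197
f^(α−1) = 0.733^(-0.0197) = 1.006138
δ_res = (-25.009 + 1000) × 1.006138 − 1000 = 980.975 − 1000 = -19.02 permil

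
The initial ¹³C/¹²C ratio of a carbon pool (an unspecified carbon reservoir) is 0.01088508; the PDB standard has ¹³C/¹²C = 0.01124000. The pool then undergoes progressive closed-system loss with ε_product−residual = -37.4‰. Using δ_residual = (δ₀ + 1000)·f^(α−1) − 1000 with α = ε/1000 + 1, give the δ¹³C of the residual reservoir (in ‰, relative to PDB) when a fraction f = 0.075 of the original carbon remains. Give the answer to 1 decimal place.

66.9‰

δ₀ = (0.01088508/0.01124000 − 1)×1000 = (0.968423 − 1)×1000 = -31.577‰
α − 1 = ε/1000 = -0.0374
f^(α−1) = 0.075^(-0.0374) = 1.101724
δ_res = (-31.577 + 1000) × 1.101724 − 1000 = 1066.935 − 1000 = 66.94‰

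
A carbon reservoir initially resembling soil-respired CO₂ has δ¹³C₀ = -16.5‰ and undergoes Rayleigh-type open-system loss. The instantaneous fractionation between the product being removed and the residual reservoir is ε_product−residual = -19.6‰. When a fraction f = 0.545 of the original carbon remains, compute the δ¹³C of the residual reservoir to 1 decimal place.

Rayleigh residual: δ_res = (δ₀ + 1000)·f^(α−1) − 1000
α = ε/1000 + 1 = 0.98040, so α − 1 = -0.01960
f^(α−1) = 0.545^(-0.01960) = 1.011968
δ_res = (-16.5 + 1000) × 1.011968 − 1000 = 995.270 − 1000 = -4.73‰

-4.7‰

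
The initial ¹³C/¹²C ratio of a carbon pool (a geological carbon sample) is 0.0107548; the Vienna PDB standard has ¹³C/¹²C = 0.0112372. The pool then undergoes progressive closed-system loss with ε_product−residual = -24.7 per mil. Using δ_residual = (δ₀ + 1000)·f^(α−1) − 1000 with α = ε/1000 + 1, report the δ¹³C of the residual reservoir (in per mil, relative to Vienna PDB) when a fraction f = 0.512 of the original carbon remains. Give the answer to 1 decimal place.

-27.0 per mil

δ₀ = (0.0107548/0.0112372 − 1)×1000 = (0.957071 − 1)×1000 = -42.929 per mil
α − 1 = ε/1000 = -0.0247
f^(α−1) = 0.512^(-0.0247) = 1.016672
δ_res = (-42.929 + 1000) × 1.016672 − 1000 = 973.028 − 1000 = -26.97 per mil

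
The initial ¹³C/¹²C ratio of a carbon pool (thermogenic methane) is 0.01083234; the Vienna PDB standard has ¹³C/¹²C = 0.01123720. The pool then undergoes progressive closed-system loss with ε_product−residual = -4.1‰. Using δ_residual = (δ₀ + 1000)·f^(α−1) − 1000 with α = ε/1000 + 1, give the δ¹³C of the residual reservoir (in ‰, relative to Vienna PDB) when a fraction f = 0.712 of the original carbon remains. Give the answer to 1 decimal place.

-34.7‰

δ₀ = (0.01083234/0.01123720 − 1)×1000 = (0.963971 − 1)×1000 = -36.029‰
α − 1 = ε/1000 = -0.0041
f^(α−1) = 0.712^(-0.0041) = 1.001394
δ_res = (-36.029 + 1000) × 1.001394 − 1000 = 965.315 − 1000 = -34.69‰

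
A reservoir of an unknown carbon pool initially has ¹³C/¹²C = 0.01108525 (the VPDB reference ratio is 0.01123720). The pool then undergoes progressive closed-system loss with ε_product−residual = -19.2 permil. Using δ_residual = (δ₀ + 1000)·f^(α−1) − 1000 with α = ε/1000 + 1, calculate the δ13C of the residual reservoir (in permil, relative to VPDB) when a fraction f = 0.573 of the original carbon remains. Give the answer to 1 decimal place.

δ₀ = (0.01108525/0.01123720 − 1)×1000 = (0.986478 − 1)×1000 = -13.522 permil
α − 1 = ε/1000 = -0.0192
f^(α−1) = 0.573^(-0.0192) = 1.010749
δ_res = (-13.522 + 1000) × 1.010749 − 1000 = 997.082 − 1000 = -2.92 permil

-2.9 permil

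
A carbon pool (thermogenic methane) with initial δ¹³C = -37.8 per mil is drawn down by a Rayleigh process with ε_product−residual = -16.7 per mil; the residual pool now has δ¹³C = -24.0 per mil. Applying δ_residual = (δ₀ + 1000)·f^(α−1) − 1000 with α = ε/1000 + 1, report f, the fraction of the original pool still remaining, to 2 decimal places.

α − 1 = ε/1000 = -0.0167
(δ_res + 1000)/(δ₀ + 1000) = (-24.0 + 1000)/(-37.8 + 1000) = 976.0/962.2 = 1.014342
f = 1.014342^(1/-0.0167) = exp(ln(1.014342)/-0.0167) = exp(0.01424/-0.0167)
f = exp(-0.8527) = 0.4263

0.43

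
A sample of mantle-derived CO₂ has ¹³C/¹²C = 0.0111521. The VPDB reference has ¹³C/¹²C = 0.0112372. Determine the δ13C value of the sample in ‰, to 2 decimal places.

-7.57‰

δ13C = (R_sample / R_standard − 1) × 1000
R_sample / R_standard = 0.0111521 / 0.0112372 = 0.992427
δ13C = (0.992427 − 1) × 1000 = -7.573‰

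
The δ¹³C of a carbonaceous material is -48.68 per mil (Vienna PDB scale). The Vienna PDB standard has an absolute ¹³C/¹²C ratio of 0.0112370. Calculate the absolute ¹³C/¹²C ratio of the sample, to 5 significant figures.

0.010690

R_sample = R_standard × (δ¹³C/1000 + 1)
R_sample = 0.0112370 × (-48.68/1000 + 1) = 0.0112370 × 0.951320
R_sample = 0.0106900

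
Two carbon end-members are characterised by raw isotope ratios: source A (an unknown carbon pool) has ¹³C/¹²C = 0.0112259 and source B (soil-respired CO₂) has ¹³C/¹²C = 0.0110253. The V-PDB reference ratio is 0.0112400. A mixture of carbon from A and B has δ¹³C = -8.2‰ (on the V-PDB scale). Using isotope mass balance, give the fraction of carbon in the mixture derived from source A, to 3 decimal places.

0.611

δ_A = (0.0112259/0.0112400 − 1)×1000 = (0.998746 − 1)×1000 = -1.254‰
δ_B = (0.0110253/0.0112400 − 1)×1000 = (0.980899 − 1)×1000 = -19.101‰
f_A = (δ_mix − δ_B)/(δ_A − δ_B) = (-8.2 − (-19.101))/(-1.254 − (-19.101))
f_A = 10.901 / 17.847 = 0.6108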